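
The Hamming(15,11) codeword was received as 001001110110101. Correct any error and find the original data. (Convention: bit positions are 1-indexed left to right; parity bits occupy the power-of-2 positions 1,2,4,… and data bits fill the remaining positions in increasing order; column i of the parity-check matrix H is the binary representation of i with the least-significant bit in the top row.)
Syndrome s = H · r^T (mod 2), r = 001001110110101:
  s[0] = (101010101010101)·(001001110110101) mod 2 = 0+0+1+0+0+0+1+0+0+0+1+0+1+0+1 mod 2 = 1
  s[1] = (011001100110011)·(001001110110101) mod 2 = 0+0+1+0+0+1+1+0+0+1+1+0+0+0+1 mod 2 = 0
  s[2] = (000111100001111)·(001001110110101) mod 2 = 0+0+0+0+0+1+1+0+0+0+0+0+1+0+1 mod 2 = 0
  s[3] = (000000011111111)·(001001110110101) mod 2 = 0+0+0+0+0+0+0+1+0+1+1+0+1+0+1 mod 2 = 1
Syndrome = 1001
Column 9 of H equals this syndrome → error at bit 9 (1-indexed).
Flip bit 9: 001001110110101 → 001001111110101
Extract data bits at positions {3,5,6,7,9,10,11,12,13,14,15}: 10111110101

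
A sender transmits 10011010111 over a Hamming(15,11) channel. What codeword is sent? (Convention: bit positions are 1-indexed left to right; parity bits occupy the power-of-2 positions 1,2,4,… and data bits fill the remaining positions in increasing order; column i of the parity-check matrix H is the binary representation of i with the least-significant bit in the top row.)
Codeword c = d · G (mod 2), d = 10011010111:
  c[0] = d·G[:,0] = (10011010111)·(11011010101) mod 2 = 1+0+0+1+1+0+1+0+1+0+1 mod 2 = 0
  c[1] = d·G[:,1] = (10011010111)·(10110110011) mod 2 = 1+0+0+1+0+0+1+0+0+1+1 mod 2 = 1
  c[2] = d·G[:,2] = (10011010111)·(10000000000) mod 2 = 1+0+0+0+0+0+0+0+0+0+0 mod 2 = 1
  c[3] = d·G[:,3] = (10011010111)·(01110001111) mod 2 = 0+0+0+1+0+0+0+0+1+1+1 mod 2 = 0
  c[4] = d·G[:,4] = (10011010111)·(01000000000) mod 2 = 0+0+0+0+0+0+0+0+0+0+0 mod 2 = 0
  c[5] = d·G[:,5] = (10011010111)·(00100000000) mod 2 = 0+0+0+0+0+0+0+0+0+0+0 mod 2 = 0
  c[6] = d·G[:,6] = (10011010111)·(00010000000) mod 2 = 0+0+0+1+0+0+0+0+0+0+0 mod 2 = 1
  c[7] = d·G[:,7] = (10011010111)·(00001111111) mod 2 = 0+0+0+0+1+0+1+0+1+1+1 mod 2 = 1
  c[8] = d·G[:,8] = (10011010111)·(00001000000) mod 2 = 0+0+0+0+1+0+0+0+0+0+0 mod 2 = 1
  c[9] = d·G[:,9] = (10011010111)·(00000100000) mod 2 = 0+0+0+0+0+0+0+0+0+0+0 mod 2 = 0
  c[10] = d·G[:,10] = (10011010111)·(00000010000) mod 2 = 0+0+0+0+0+0+1+0+0+0+0 mod 2 = 1
  c[11] = d·G[:,11] = (10011010111)·(00000001000) mod 2 = 0+0+0+0+0+0+0+0+0+0+0 mod 2 = 0
  c[12] = d·G[:,12] = (10011010111)·(00000000100) mod 2 = 0+0+0+0+0+0+0+0+1+0+0 mod 2 = 1
  c[13] = d·G[:,13] = (10011010111)·(00000000010) mod 2 = 0+0+0+0+0+0+0+0+0+1+0 mod 2 = 1
  c[14] = d·G[:,14] = (10011010111)·(00000000001) mod 2 = 0+0+0+0+0+0+0+0+0+0+1 mod 2 = 1
Codeword = 011000111010111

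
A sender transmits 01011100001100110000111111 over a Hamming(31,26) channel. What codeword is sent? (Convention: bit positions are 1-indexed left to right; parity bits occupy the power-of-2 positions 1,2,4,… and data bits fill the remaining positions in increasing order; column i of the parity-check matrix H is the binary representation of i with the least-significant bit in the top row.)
Codeword c = d · G (mod 2), d = 01011100001100110000111111:
  c[0] = d·G[:,0] = (01011100001100110000111111)·(11011010101101010101010101) mod 2 = 0+1+0+1+1+0+0+0+0+0+1+1+0+0+0+1+0+0+0+0+0+1+0+1+0+1 mod 2 = 1
  c[1] = d·G[:,1] = (01011100001100110000111111)·(10110110011011001100110011) mod 2 = 0+0+0+1+0+1+0+0+0+0+1+0+0+0+0+0+0+0+0+0+1+1+0+0+1+1 mod 2 = 1
  c[2] = d·G[:,2] = (01011100001100110000111111)·(10000000000000000000000000) mod 2 = 0+0+0+0+0+0+0+0+0+0+0+0+0+0+0+0+0+0+0+0+0+0+0+0+0+0 mod 2 = 0
  c[3] = d·G[:,3] = (01011100001100110000111111)·(01110001111000111100001111) mod 2 = 0+1+0+1+0+0+0+0+0+0+1+0+0+0+1+1+0+0+0+0+0+0+1+1+1+1 mod 2 = 1
  c[4] = d·G[:,4] = (01011100001100110000111111)·(01000000000000000000000000) mod 2 = 0+1+0+0+0+0+0+0+0+0+0+0+0+0+0+0+0+0+0+0+0+0+0+0+0+0 mod 2 = 1
  c[5] = d·G[:,5] = (01011100001100110000111111)·(00100000000000000000000000) mod 2 = 0+0+0+0+0+0+0+0+0+0+0+0+0+0+0+0+0+0+0+0+0+0+0+0+0+0 mod 2 = 0
  c[6] = d·G[:,6] = (01011100001100110000111111)·(00010000000000000000000000) mod 2 = 0+0+0+1+0+0+0+0+0+0+0+0+0+0+0+0+0+0+0+0+0+0+0+0+0+0 mod 2 = 1
  c[7] = d·G[:,7] = (01011100001100110000111111)·(00001111111000000011111111) mod 2 = 0+0+0+0+1+1+0+0+0+0+1+0+0+0+0+0+0+0+0+0+1+1+1+1+1+1 mod 2 = 1
  c[8] = d·G[:,8] = (01011100001100110000111111)·(00001000000000000000000000) mod 2 = 0+0+0+0+1+0+0+0+0+0+0+0+0+0+0+0+0+0+0+0+0+0+0+0+0+0 mod 2 = 1
  c[9] = d·G[:,9] = (01011100001100110000111111)·(00000100000000000000000000) mod 2 = 0+0+0+0+0+1+0+0+0+0+0+0+0+0+0+0+0+0+0+0+0+0+0+0+0+0 mod 2 = 1
  c[10] = d·G[:,10] = (01011100001100110000111111)·(00000010000000000000000000) mod 2 = 0+0+0+0+0+0+0+0+0+0+0+0+0+0+0+0+0+0+0+0+0+0+0+0+0+0 mod 2 = 0
  c[11] = d·G[:,11] = (01011100001100110000111111)·(00000001000000000000000000) mod 2 = 0+0+0+0+0+0+0+0+0+0+0+0+0+0+0+0+0+0+0+0+0+0+0+0+0+0 mod 2 = 0
  c[12] = d·G[:,12] = (01011100001100110000111111)·(00000000100000000000000000) mod 2 = 0+0+0+0+0+0+0+0+0+0+0+0+0+0+0+0+0+0+0+0+0+0+0+0+0+0 mod 2 = 0
  c[13] = d·G[:,13] = (01011100001100110000111111)·(00000000010000000000000000) mod 2 = 0+0+0+0+0+0+0+0+0+0+0+0+0+0+0+0+0+0+0+0+0+0+0+0+0+0 mod 2 = 0
  c[14] = d·G[:,14] = (01011100001100110000111111)·(00000000001000000000000000) mod 2 = 0+0+0+0+0+0+0+0+0+0+1+0+0+0+0+0+0+0+0+0+0+0+0+0+0+0 mod 2 = 1
  c[15] = d·G[:,15] = (01011100001100110000111111)·(00000000000111111111111111) mod 2 = 0+0+0+0+0+0+0+0+0+0+0+1+0+0+1+1+0+0+0+0+1+1+1+1+1+1 mod 2 = 1
  c[16] = d·G[:,16] = (01011100001100110000111111)·(00000000000100000000000000) mod 2 = 0+0+0+0+0+0+0+0+0+0+0+1+0+0+0+0+0+0+0+0+0+0+0+0+0+0 mod 2 = 1
  c[17] = d·G[:,17] = (01011100001100110000111111)·(00000000000010000000000000) mod 2 = 0+0+0+0+0+0+0+0+0+0+0+0+0+0+0+0+0+0+0+0+0+0+0+0+0+0 mod 2 = 0
  c[18] = d·G[:,18] = (01011100001100110000111111)·(00000000000001000000000000) mod 2 = 0+0+0+0+0+0+0+0+0+0+0+0+0+0+0+0+0+0+0+0+0+0+0+0+0+0 mod 2 = 0
  c[19] = d·G[:,19] = (01011100001100110000111111)·(00000000000000100000000000) mod 2 = 0+0+0+0+0+0+0+0+0+0+0+0+0+0+1+0+0+0+0+0+0+0+0+0+0+0 mod 2 = 1
  c[20] = d·G[:,20] = (01011100001100110000111111)·(00000000000000010000000000) mod 2 = 0+0+0+0+0+0+0+0+0+0+0+0+0+0+0+1+0+0+0+0+0+0+0+0+0+0 mod 2 = 1
  c[21] = d·G[:,21] = (01011100001100110000111111)·(00000000000000001000000000) mod 2 = 0+0+0+0+0+0+0+0+0+0+0+0+0+0+0+0+0+0+0+0+0+0+0+0+0+0 mod 2 = 0
  c[22] = d·G[:,22] = (01011100001100110000111111)·(00000000000000000100000000) mod 2 = 0+0+0+0+0+0+0+0+0+0+0+0+0+0+0+0+0+0+0+0+0+0+0+0+0+0 mod 2 = 0
  c[23] = d·G[:,23] = (01011100001100110000111111)·(00000000000000000010000000) mod 2 = 0+0+0+0+0+0+0+0+0+0+0+0+0+0+0+0+0+0+0+0+0+0+0+0+0+0 mod 2 = 0
  c[24] = d·G[:,24] = (01011100001100110000111111)·(00000000000000000001000000) mod 2 = 0+0+0+0+0+0+0+0+0+0+0+0+0+0+0+0+0+0+0+0+0+0+0+0+0+0 mod 2 = 0
  c[25] = d·G[:,25] = (01011100001100110000111111)·(00000000000000000000100000) mod 2 = 0+0+0+0+0+0+0+0+0+0+0+0+0+0+0+0+0+0+0+0+1+0+0+0+0+0 mod 2 = 1
  c[26] = d·G[:,26] = (01011100001100110000111111)·(00000000000000000000010000) mod 2 = 0+0+0+0+0+0+0+0+0+0+0+0+0+0+0+0+0+0+0+0+0+1+0+0+0+0 mod 2 = 1
  c[27] = d·G[:,27] = (01011100001100110000111111)·(00000000000000000000001000) mod 2 = 0+0+0+0+0+0+0+0+0+0+0+0+0+0+0+0+0+0+0+0+0+0+1+0+0+0 mod 2 = 1
  c[28] = d·G[:,28] = (01011100001100110000111111)·(00000000000000000000000100) mod 2 = 0+0+0+0+0+0+0+0+0+0+0+0+0+0+0+0+0+0+0+0+0+0+0+1+0+0 mod 2 = 1
  c[29] = d·G[:,29] = (01011100001100110000111111)·(00000000000000000000000010) mod 2 = 0+0+0+0+0+0+0+0+0+0+0+0+0+0+0+0+0+0+0+0+0+0+0+0+1+0 mod 2 = 1
  c[30] = d·G[:,30] = (01011100001100110000111111)·(00000000000000000000000001) mod 2 = 0+0+0+0+0+0+0+0+0+0+0+0+0+0+0+0+0+0+0+0+0+0+0+0+0+1 mod 2 = 1
Codeword = 1101101111000011100110000111111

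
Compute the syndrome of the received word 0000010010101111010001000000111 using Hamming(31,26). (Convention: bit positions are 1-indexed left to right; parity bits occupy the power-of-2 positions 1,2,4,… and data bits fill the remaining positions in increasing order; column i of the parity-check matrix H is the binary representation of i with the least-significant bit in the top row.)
Syndrome s = H · r^T (mod 2), r = 0000010010101111010001000000111:
  s[0] = (1010101010101010101010101010101)·(0000010010101111010001000000111) mod 2 = 0+0+0+0+0+0+0+0+1+0+1+0+1+0+1+0+0+0+0+0+0+0+0+0+0+0+0+0+1+0+1 mod 2 = 0
  s[1] = (0110011001100110011001100110011)·(0000010010101111010001000000111) mod 2 = 0+0+0+0+0+1+0+0+0+0+1+0+0+1+1+0+0+1+0+0+0+1+0+0+0+0+0+0+0+1+1 mod 2 = 0
  s[2] = (0001111000011110000111100001111)·(0000010010101111010001000000111) mod 2 = 0+0+0+0+0+1+0+0+0+0+0+0+1+1+1+0+0+0+0+0+0+1+0+0+0+0+0+0+1+1+1 mod 2 = 0
  s[3] = (0000000111111110000000011111111)·(0000010010101111010001000000111) mod 2 = 0+0+0+0+0+0+0+0+1+0+1+0+1+1+1+0+0+0+0+0+0+0+0+0+0+0+0+0+1+1+1 mod 2 = 0
  s[4] = (0000000000000001111111111111111)·(0000010010101111010001000000111) mod 2 = 0+0+0+0+0+0+0+0+0+0+0+0+0+0+0+1+0+1+0+0+0+1+0+0+0+0+0+0+1+1+1 mod 2 = 0
Syndrome = 00000
s = 0: no error detected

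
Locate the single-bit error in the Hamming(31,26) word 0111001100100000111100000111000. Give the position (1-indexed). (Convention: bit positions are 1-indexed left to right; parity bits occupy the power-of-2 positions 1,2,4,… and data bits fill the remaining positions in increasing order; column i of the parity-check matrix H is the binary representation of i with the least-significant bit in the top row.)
Syndrome s = H · r^T (mod 2), r = 0111001100100000111100000111000:
  s[0] = (1010101010101010101010101010101)·(0111001100100000111100000111000) mod 2 = 0+0+1+0+0+0+1+0+0+0+1+0+0+0+0+0+1+0+1+0+0+0+0+0+0+0+1+0+0+0+0 mod 2 = 0
  s[1] = (0110011001100110011001100110011)·(0111001100100000111100000111000) mod 2 = 0+1+1+0+0+0+1+0+0+0+1+0+0+0+0+0+0+1+1+0+0+0+0+0+0+1+1+0+0+0+0 mod 2 = 0
  s[2] = (0001111000011110000111100001111)·(0111001100100000111100000111000) mod 2 = 0+0+0+1+0+0+1+0+0+0+0+0+0+0+0+0+0+0+0+1+0+0+0+0+0+0+0+1+0+0+0 mod 2 = 0
  s[3] = (0000000111111110000000011111111)·(0111001100100000111100000111000) mod 2 = 0+0+0+0+0+0+0+1+0+0+1+0+0+0+0+0+0+0+0+0+0+0+0+0+0+1+1+1+0+0+0 mod 2 = 1
  s[4] = (0000000000000001111111111111111)·(0111001100100000111100000111000) mod 2 = 0+0+0+0+0+0+0+0+0+0+0+0+0+0+0+0+1+1+1+1+0+0+0+0+0+1+1+1+0+0+0 mod 2 = 1
Syndrome = 00011
Column i of H is the binary representation of i, so the syndrome is the binary index of the flipped bit.
Read s = 00011 with s[0] as LSB: 0·2^0 + 0·2^1 + 0·2^2 + 1·2^3 + 1·2^4 = 24.
Error is at bit position 24.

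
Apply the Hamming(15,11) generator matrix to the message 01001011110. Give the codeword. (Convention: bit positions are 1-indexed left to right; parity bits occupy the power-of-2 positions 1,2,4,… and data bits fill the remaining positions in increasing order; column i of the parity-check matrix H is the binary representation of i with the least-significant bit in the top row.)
Codeword c = d · G (mod 2), d = 01001011110:
  c[0] = d·G[:,0] = (01001011110)·(11011010101) mod 2 = 0+1+0+0+1+0+1+0+1+0+0 mod 2 = 0
  c[1] = d·G[:,1] = (01001011110)·(10110110011) mod 2 = 0+0+0+0+0+0+1+0+0+1+0 mod 2 = 0
  c[2] = d·G[:,2] = (01001011110)·(10000000000) mod 2 = 0+0+0+0+0+0+0+0+0+0+0 mod 2 = 0
  c[3] = d·G[:,3] = (01001011110)·(01110001111) mod 2 = 0+1+0+0+0+0+0+1+1+1+0 mod 2 = 0
  c[4] = d·G[:,4] = (01001011110)·(01000000000) mod 2 = 0+1+0+0+0+0+0+0+0+0+0 mod 2 = 1
  c[5] = d·G[:,5] = (01001011110)·(00100000000) mod 2 = 0+0+0+0+0+0+0+0+0+0+0 mod 2 = 0
  c[6] = d·G[:,6] = (01001011110)·(00010000000) mod 2 = 0+0+0+0+0+0+0+0+0+0+0 mod 2 = 0
  c[7] = d·G[:,7] = (01001011110)·(00001111111) mod 2 = 0+0+0+0+1+0+1+1+1+1+0 mod 2 = 1
  c[8] = d·G[:,8] = (01001011110)·(00001000000) mod 2 = 0+0+0+0+1+0+0+0+0+0+0 mod 2 = 1
  c[9] = d·G[:,9] = (01001011110)·(00000100000) mod 2 = 0+0+0+0+0+0+0+0+0+0+0 mod 2 = 0
  c[10] = d·G[:,10] = (01001011110)·(00000010000) mod 2 = 0+0+0+0+0+0+1+0+0+0+0 mod 2 = 1
  c[11] = d·G[:,11] = (01001011110)·(00000001000) mod 2 = 0+0+0+0+0+0+0+1+0+0+0 mod 2 = 1
  c[12] = d·G[:,12] = (01001011110)·(00000000100) mod 2 = 0+0+0+0+0+0+0+0+1+0+0 mod 2 = 1
  c[13] = d·G[:,13] = (01001011110)·(00000000010) mod 2 = 0+0+0+0+0+0+0+0+0+1+0 mod 2 = 1
  c[14] = d·G[:,14] = (01001011110)·(00000000001) mod 2 = 0+0+0+0+0+0+0+0+0+0+0 mod 2 = 0
Codeword = 000010011011110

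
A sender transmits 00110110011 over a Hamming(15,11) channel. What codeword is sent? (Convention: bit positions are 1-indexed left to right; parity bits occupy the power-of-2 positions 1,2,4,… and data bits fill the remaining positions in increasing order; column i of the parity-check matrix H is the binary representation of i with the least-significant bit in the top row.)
Codeword c = d · G (mod 2), d = 00110110011:
  c[0] = d·G[:,0] = (00110110011)·(11011010101) mod 2 = 0+0+0+1+0+0+1+0+0+0+1 mod 2 = 1
  c[1] = d·G[:,1] = (00110110011)·(10110110011) mod 2 = 0+0+1+1+0+1+1+0+0+1+1 mod 2 = 0
  c[2] = d·G[:,2] = (00110110011)·(10000000000) mod 2 = 0+0+0+0+0+0+0+0+0+0+0 mod 2 = 0
  c[3] = d·G[:,3] = (00110110011)·(01110001111) mod 2 = 0+0+1+1+0+0+0+0+0+1+1 mod 2 = 0
  c[4] = d·G[:,4] = (00110110011)·(01000000000) mod 2 = 0+0+0+0+0+0+0+0+0+0+0 mod 2 = 0
  c[5] = d·G[:,5] = (00110110011)·(00100000000) mod 2 = 0+0+1+0+0+0+0+0+0+0+0 mod 2 = 1
  c[6] = d·G[:,6] = (00110110011)·(00010000000) mod 2 = 0+0+0+1+0+0+0+0+0+0+0 mod 2 = 1
  c[7] = d·G[:,7] = (00110110011)·(00001111111) mod 2 = 0+0+0+0+0+1+1+0+0+1+1 mod 2 = 0
  c[8] = d·G[:,8] = (00110110011)·(00001000000) mod 2 = 0+0+0+0+0+0+0+0+0+0+0 mod 2 = 0
  c[9] = d·G[:,9] = (00110110011)·(00000100000) mod 2 = 0+0+0+0+0+1+0+0+0+0+0 mod 2 = 1
  c[10] = d·G[:,10] = (00110110011)·(00000010000) mod 2 = 0+0+0+0+0+0+1+0+0+0+0 mod 2 = 1
  c[11] = d·G[:,11] = (00110110011)·(00000001000) mod 2 = 0+0+0+0+0+0+0+0+0+0+0 mod 2 = 0
  c[12] = d·G[:,12] = (00110110011)·(00000000100) mod 2 = 0+0+0+0+0+0+0+0+0+0+0 mod 2 = 0
  c[13] = d·G[:,13] = (00110110011)·(00000000010) mod 2 = 0+0+0+0+0+0+0+0+0+1+0 mod 2 = 1
  c[14] = d·G[:,14] = (00110110011)·(00000000001) mod 2 = 0+0+0+0+0+0+0+0+0+0+1 mod 2 = 1
Codeword = 100001100110011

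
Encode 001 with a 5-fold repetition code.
Repeat each bit 5× and concatenate:
0→00000  0→00000  1→11111
Codeword = 000000000011111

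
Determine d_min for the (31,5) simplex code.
d_min = 16 (every nonzero codeword of the simplex code S_5 has weight 2^(r−1) = 16).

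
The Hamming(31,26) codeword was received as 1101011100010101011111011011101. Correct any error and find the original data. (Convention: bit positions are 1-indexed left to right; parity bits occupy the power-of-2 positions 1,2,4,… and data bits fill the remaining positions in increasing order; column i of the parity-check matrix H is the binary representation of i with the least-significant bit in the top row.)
Syndrome s = H · r^T (mod 2), r = 1101011100010101011111011011101:
  s[0] = (1010101010101010101010101010101)·(1101011100010101011111011011101) mod 2 = 1+0+0+0+0+0+1+0+0+0+0+0+0+0+0+0+0+0+1+0+1+0+0+0+1+0+1+0+1+0+1 mod 2 = 0
  s[1] = (0110011001100110011001100110011)·(1101011100010101011111011011101) mod 2 = 0+1+0+0+0+1+1+0+0+0+0+0+0+1+0+0+0+1+1+0+0+1+0+0+0+0+1+0+0+0+1 mod 2 = 1
  s[2] = (0001111000011110000111100001111)·(1101011100010101011111011011101) mod 2 = 0+0+0+1+0+1+1+0+0+0+0+1+0+1+0+0+0+0+0+1+1+1+0+0+0+0+0+1+1+0+1 mod 2 = 1
  s[3] = (0000000111111110000000011111111)·(1101011100010101011111011011101) mod 2 = 0+0+0+0+0+0+0+1+0+0+0+1+0+1+0+0+0+0+0+0+0+0+0+1+1+0+1+1+1+0+1 mod 2 = 1
  s[4] = (0000000000000001111111111111111)·(1101011100010101011111011011101) mod 2 = 0+0+0+0+0+0+0+0+0+0+0+0+0+0+0+1+0+1+1+1+1+1+0+1+1+0+1+1+1+0+1 mod 2 = 0
Syndrome = 01110
Column 14 of H equals this syndrome → error at bit 14 (1-indexed).
Flip bit 14: 1101011100010101011111011011101 → 1101011100010001011111011011101
Extract data bits at positions {3,5,6,7,9,10,11,12,13,14,15,17,18,19,20,21,22,23,24,25,26,27,28,29,30,31}: 00110001000011111011011101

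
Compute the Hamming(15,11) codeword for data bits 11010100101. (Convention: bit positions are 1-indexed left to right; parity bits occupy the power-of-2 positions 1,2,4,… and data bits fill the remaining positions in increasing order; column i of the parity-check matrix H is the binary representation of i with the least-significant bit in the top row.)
Codeword c = d · G (mod 2), d = 11010100101:
  c[0] = d·G[:,0] = (11010100101)·(11011010101) mod 2 = 1+1+0+1+0+0+0+0+1+0+1 mod 2 = 1
  c[1] = d·G[:,1] = (11010100101)·(10110110011) mod 2 = 1+0+0+1+0+1+0+0+0+0+1 mod 2 = 0
  c[2] = d·G[:,2] = (11010100101)·(10000000000) mod 2 = 1+0+0+0+0+0+0+0+0+0+0 mod 2 = 1
  c[3] = d·G[:,3] = (11010100101)·(01110001111) mod 2 = 0+1+0+1+0+0+0+0+1+0+1 mod 2 = 0
  c[4] = d·G[:,4] = (11010100101)·(01000000000) mod 2 = 0+1+0+0+0+0+0+0+0+0+0 mod 2 = 1
  c[5] = d·G[:,5] = (11010100101)·(00100000000) mod 2 = 0+0+0+0+0+0+0+0+0+0+0 mod 2 = 0
  c[6] = d·G[:,6] = (11010100101)·(00010000000) mod 2 = 0+0+0+1+0+0+0+0+0+0+0 mod 2 = 1
  c[7] = d·G[:,7] = (11010100101)·(00001111111) mod 2 = 0+0+0+0+0+1+0+0+1+0+1 mod 2 = 1
  c[8] = d·G[:,8] = (11010100101)·(00001000000) mod 2 = 0+0+0+0+0+0+0+0+0+0+0 mod 2 = 0
  c[9] = d·G[:,9] = (11010100101)·(00000100000) mod 2 = 0+0+0+0+0+1+0+0+0+0+0 mod 2 = 1
  c[10] = d·G[:,10] = (11010100101)·(00000010000) mod 2 = 0+0+0+0+0+0+0+0+0+0+0 mod 2 = 0
  c[11] = d·G[:,11] = (11010100101)·(00000001000) mod 2 = 0+0+0+0+0+0+0+0+0+0+0 mod 2 = 0
  c[12] = d·G[:,12] = (11010100101)·(00000000100) mod 2 = 0+0+0+0+0+0+0+0+1+0+0 mod 2 = 1
  c[13] = d·G[:,13] = (11010100101)·(00000000010) mod 2 = 0+0+0+0+0+0+0+0+0+0+0 mod 2 = 0
  c[14] = d·G[:,14] = (11010100101)·(00000000001) mod 2 = 0+0+0+0+0+0+0+0+0+0+1 mod 2 = 1
Codeword = 101010110100101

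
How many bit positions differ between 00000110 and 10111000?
XOR = 10111110, count of 1s = 6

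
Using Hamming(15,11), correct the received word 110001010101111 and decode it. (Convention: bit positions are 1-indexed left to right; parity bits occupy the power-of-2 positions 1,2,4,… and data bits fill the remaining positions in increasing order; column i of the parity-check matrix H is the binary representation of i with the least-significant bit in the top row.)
Syndrome s = H · r^T (mod 2), r = 110001010101111:
  s[0] = (101010101010101)·(110001010101111) mod 2 = 1+0+0+0+0+0+0+0+0+0+0+0+1+0+1 mod 2 = 1
  s[1] = (011001100110011)·(110001010101111) mod 2 = 0+1+0+0+0+1+0+0+0+1+0+0+0+1+1 mod 2 = 1
  s[2] = (000111100001111)·(110001010101111) mod 2 = 0+0+0+0+0+1+0+0+0+0+0+1+1+1+1 mod 2 = 1
  s[3] = (000000011111111)·(110001010101111) mod 2 = 0+0+0+0+0+0+0+1+0+1+0+1+1+1+1 mod 2 = 0
Syndrome = 1110
Column 7 of H equals this syndrome → error at bit 7 (1-indexed).
Flip bit 7: 110001010101111 → 110001110101111
Extract data bits at positions {3,5,6,7,9,10,11,12,13,14,15}: 00110101111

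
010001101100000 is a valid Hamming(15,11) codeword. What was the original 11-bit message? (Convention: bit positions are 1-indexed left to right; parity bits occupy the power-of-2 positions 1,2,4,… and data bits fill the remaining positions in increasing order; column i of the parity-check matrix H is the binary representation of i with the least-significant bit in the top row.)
Parity bits occupy power-of-2 positions; data bits are at positions {3,5,6,7,9,10,11,12,13,14,15} (1-indexed).
Extract: c[3]=0 c[5]=0 c[6]=1 c[7]=1 c[9]=1 c[10]=1 c[11]=0 c[12]=0 c[13]=0 c[14]=0 c[15]=0
Data = 00111100000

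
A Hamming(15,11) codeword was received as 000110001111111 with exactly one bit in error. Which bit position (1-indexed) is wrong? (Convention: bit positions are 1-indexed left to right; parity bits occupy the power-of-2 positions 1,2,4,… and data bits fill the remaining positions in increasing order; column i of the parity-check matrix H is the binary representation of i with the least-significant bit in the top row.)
Syndrome s = H · r^T (mod 2), r = 000110001111111:
  s[0] = (101010101010101)·(000110001111111) mod 2 = 0+0+0+0+1+0+0+0+1+0+1+0+1+0+1 mod 2 = 1
  s[1] = (011001100110011)·(000110001111111) mod 2 = 0+0+0+0+0+0+0+0+0+1+1+0+0+1+1 mod 2 = 0
  s[2] = (000111100001111)·(000110001111111) mod 2 = 0+0+0+1+1+0+0+0+0+0+0+1+1+1+1 mod 2 = 0
  s[3] = (000000011111111)·(000110001111111) mod 2 = 0+0+0+0+0+0+0+0+1+1+1+1+1+1+1 mod 2 = 1
Syndrome = 1001
Column i of H is the binary representation of i, so the syndrome is the binary index of the flipped bit.
Read s = 1001 with s[0] as LSB: 1·2^0 + 0·2^1 + 0·2^2 + 1·2^3 = 9.
Error is at bit position 9.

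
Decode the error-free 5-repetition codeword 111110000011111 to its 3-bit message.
Split into 5-bit blocks: 11111 00000 11111
Data = 101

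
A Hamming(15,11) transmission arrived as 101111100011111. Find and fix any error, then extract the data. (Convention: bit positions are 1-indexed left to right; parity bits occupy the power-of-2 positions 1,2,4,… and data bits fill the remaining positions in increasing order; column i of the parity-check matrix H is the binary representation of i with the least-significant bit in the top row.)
Syndrome s = H · r^T (mod 2), r = 101111100011111:
  s[0] = (101010101010101)·(101111100011111) mod 2 = 1+0+1+0+1+0+1+0+0+0+1+0+1+0+1 mod 2 = 1
  s[1] = (011001100110011)·(101111100011111) mod 2 = 0+0+1+0+0+1+1+0+0+0+1+0+0+1+1 mod 2 = 0
  s[2] = (000111100001111)·(101111100011111) mod 2 = 0+0+0+1+1+1+1+0+0+0+0+1+1+1+1 mod 2 = 0
  s[3] = (000000011111111)·(101111100011111) mod 2 = 0+0+0+0+0+0+0+0+0+0+1+1+1+1+1 mod 2 = 1
Syndrome = 1001
Column 9 of H equals this syndrome → error at bit 9 (1-indexed).
Flip bit 9: 101111100011111 → 101111101011111
Extract data bits at positions {3,5,6,7,9,10,11,12,13,14,15}: 11111011111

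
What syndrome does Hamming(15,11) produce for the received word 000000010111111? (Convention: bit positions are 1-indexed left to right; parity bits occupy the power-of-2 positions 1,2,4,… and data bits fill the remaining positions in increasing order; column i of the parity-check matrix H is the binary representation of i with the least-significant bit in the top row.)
Syndrome s = H · r^T (mod 2), r = 000000010111111:
  s[0] = (101010101010101)·(000000010111111) mod 2 = 0+0+0+0+0+0+0+0+0+0+1+0+1+0+1 mod 2 = 1
  s[1] = (011001100110011)·(000000010111111) mod 2 = 0+0+0+0+0+0+0+0+0+1+1+0+0+1+1 mod 2 = 0
  s[2] = (000111100001111)·(000000010111111) mod 2 = 0+0+0+0+0+0+0+0+0+0+0+1+1+1+1 mod 2 = 0
  s[3] = (000000011111111)·(000000010111111) mod 2 = 0+0+0+0+0+0+0+1+0+1+1+1+1+1+1 mod 2 = 1
Syndrome = 1001
Non-zero syndrome: error at position 9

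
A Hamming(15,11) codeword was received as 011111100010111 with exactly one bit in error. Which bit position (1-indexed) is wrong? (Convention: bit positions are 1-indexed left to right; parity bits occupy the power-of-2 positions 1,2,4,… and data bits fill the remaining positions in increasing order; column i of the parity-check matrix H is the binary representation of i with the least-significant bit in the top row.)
Syndrome s = H · r^T (mod 2), r = 011111100010111:
  s[0] = (101010101010101)·(011111100010111) mod 2 = 0+0+1+0+1+0+1+0+0+0+1+0+1+0+1 mod 2 = 0
  s[1] = (011001100110011)·(011111100010111) mod 2 = 0+1+1+0+0+1+1+0+0+0+1+0+0+1+1 mod 2 = 1
  s[2] = (000111100001111)·(011111100010111) mod 2 = 0+0+0+1+1+1+1+0+0+0+0+0+1+1+1 mod 2 = 1
  s[3] = (000000011111111)·(011111100010111) mod 2 = 0+0+0+0+0+0+0+0+0+0+1+0+1+1+1 mod 2 = 0
Syndrome = 0110
Column i of H is the binary representation of i, so the syndrome is the binary index of the flipped bit.
Read s = 0110 with s[0] as LSB: 0·2^0 + 1·2^1 + 1·2^2 + 0·2^3 = 6.
Error is at bit position 6.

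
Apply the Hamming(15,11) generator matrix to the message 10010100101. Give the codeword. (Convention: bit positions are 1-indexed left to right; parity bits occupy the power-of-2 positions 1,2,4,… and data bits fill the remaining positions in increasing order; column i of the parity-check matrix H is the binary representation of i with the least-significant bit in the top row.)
Codeword c = d · G (mod 2), d = 10010100101:
  c[0] = d·G[:,0] = (10010100101)·(11011010101) mod 2 = 1+0+0+1+0+0+0+0+1+0+1 mod 2 = 0
  c[1] = d·G[:,1] = (10010100101)·(10110110011) mod 2 = 1+0+0+1+0+1+0+0+0+0+1 mod 2 = 0
  c[2] = d·G[:,2] = (10010100101)·(10000000000) mod 2 = 1+0+0+0+0+0+0+0+0+0+0 mod 2 = 1
  c[3] = d·G[:,3] = (10010100101)·(01110001111) mod 2 = 0+0+0+1+0+0+0+0+1+0+1 mod 2 = 1
  c[4] = d·G[:,4] = (10010100101)·(01000000000) mod 2 = 0+0+0+0+0+0+0+0+0+0+0 mod 2 = 0
  c[5] = d·G[:,5] = (10010100101)·(00100000000) mod 2 = 0+0+0+0+0+0+0+0+0+0+0 mod 2 = 0
  c[6] = d·G[:,6] = (10010100101)·(00010000000) mod 2 = 0+0+0+1+0+0+0+0+0+0+0 mod 2 = 1
  c[7] = d·G[:,7] = (10010100101)·(00001111111) mod 2 = 0+0+0+0+0+1+0+0+1+0+1 mod 2 = 1
  c[8] = d·G[:,8] = (10010100101)·(00001000000) mod 2 = 0+0+0+0+0+0+0+0+0+0+0 mod 2 = 0
  c[9] = d·G[:,9] = (10010100101)·(00000100000) mod 2 = 0+0+0+0+0+1+0+0+0+0+0 mod 2 = 1
  c[10] = d·G[:,10] = (10010100101)·(00000010000) mod 2 = 0+0+0+0+0+0+0+0+0+0+0 mod 2 = 0
  c[11] = d·G[:,11] = (10010100101)·(00000001000) mod 2 = 0+0+0+0+0+0+0+0+0+0+0 mod 2 = 0
  c[12] = d·G[:,12] = (10010100101)·(00000000100) mod 2 = 0+0+0+0+0+0+0+0+1+0+0 mod 2 = 1
  c[13] = d·G[:,13] = (10010100101)·(00000000010) mod 2 = 0+0+0+0+0+0+0+0+0+0+0 mod 2 = 0
  c[14] = d·G[:,14] = (10010100101)·(00000000001) mod 2 = 0+0+0+0+0+0+0+0+0+0+1 mod 2 = 1
Codeword = 001100110100101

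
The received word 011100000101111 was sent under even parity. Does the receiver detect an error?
Sum of received bits: 0+1+1+1+0+0+0+0+0+1+0+1+1+1+1 = 8; 8 mod 2 = 0. Result is 0 → no error detected.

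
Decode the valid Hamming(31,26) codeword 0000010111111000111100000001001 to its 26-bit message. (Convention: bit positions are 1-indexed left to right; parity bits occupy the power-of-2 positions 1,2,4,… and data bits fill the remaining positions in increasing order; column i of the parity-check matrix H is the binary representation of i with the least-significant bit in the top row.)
Parity bits occupy power-of-2 positions; data bits are at positions {3,5,6,7,9,10,11,12,13,14,15,17,18,19,20,21,22,23,24,25,26,27,28,29,30,31} (1-indexed).
Extract: c[3]=0 c[5]=0 c[6]=1 c[7]=0 c[9]=1 c[10]=1 c[11]=1 c[12]=1 c[13]=1 c[14]=0 c[15]=0 c[17]=1 c[18]=1 c[19]=1 c[20]=1 c[21]=0 c[22]=0 c[23]=0 c[24]=0 c[25]=0 c[26]=0 c[27]=0 c[28]=1 c[29]=0 c[30]=0 c[31]=1
Data = 00101111100111100000001001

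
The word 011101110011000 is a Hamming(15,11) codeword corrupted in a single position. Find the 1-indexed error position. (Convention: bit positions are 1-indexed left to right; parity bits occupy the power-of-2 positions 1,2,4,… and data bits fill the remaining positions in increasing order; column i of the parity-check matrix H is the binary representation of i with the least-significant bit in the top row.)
Syndrome s = H · r^T (mod 2), r = 011101110011000:
  s[0] = (101010101010101)·(011101110011000) mod 2 = 0+0+1+0+0+0+1+0+0+0+1+0+0+0+0 mod 2 = 1
  s[1] = (011001100110011)·(011101110011000) mod 2 = 0+1+1+0+0+1+1+0+0+0+1+0+0+0+0 mod 2 = 1
  s[2] = (000111100001111)·(011101110011000) mod 2 = 0+0+0+1+0+1+1+0+0+0+0+1+0+0+0 mod 2 = 0
  s[3] = (000000011111111)·(011101110011000) mod 2 = 0+0+0+0+0+0+0+1+0+0+1+1+0+0+0 mod 2 = 1
Syndrome = 1101
Column i of H is the binary representation of i, so the syndrome is the binary index of the flipped bit.
Read s = 1101 with s[0] as LSB: 1·2^0 + 1·2^1 + 0·2^2 + 1·2^3 = 11.
Error is at bit position 11.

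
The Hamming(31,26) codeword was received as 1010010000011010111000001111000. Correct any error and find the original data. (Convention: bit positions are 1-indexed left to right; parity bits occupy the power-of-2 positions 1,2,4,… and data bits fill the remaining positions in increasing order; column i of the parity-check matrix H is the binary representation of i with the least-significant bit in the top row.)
Syndrome s = H · r^T (mod 2), r = 1010010000011010111000001111000:
  s[0] = (1010101010101010101010101010101)·(1010010000011010111000001111000) mod 2 = 1+0+1+0+0+0+0+0+0+0+0+0+1+0+1+0+1+0+1+0+0+0+0+0+1+0+1+0+0+0+0 mod 2 = 0
  s[1] = (0110011001100110011001100110011)·(1010010000011010111000001111000) mod 2 = 0+0+1+0+0+1+0+0+0+0+0+0+0+0+1+0+0+1+1+0+0+0+0+0+0+1+1+0+0+0+0 mod 2 = 1
  s[2] = (0001111000011110000111100001111)·(1010010000011010111000001111000) mod 2 = 0+0+0+0+0+1+0+0+0+0+0+1+1+0+1+0+0+0+0+0+0+0+0+0+0+0+0+1+0+0+0 mod 2 = 1
  s[3] = (0000000111111110000000011111111)·(1010010000011010111000001111000) mod 2 = 0+0+0+0+0+0+0+0+0+0+0+1+1+0+1+0+0+0+0+0+0+0+0+0+1+1+1+1+0+0+0 mod 2 = 1
  s[4] = (0000000000000001111111111111111)·(1010010000011010111000001111000) mod 2 = 0+0+0+0+0+0+0+0+0+0+0+0+0+0+0+0+1+1+1+0+0+0+0+0+1+1+1+1+0+0+0 mod 2 = 1
Syndrome = 01111
Column 30 of H equals this syndrome → error at bit 30 (1-indexed).
Flip bit 30: 1010010000011010111000001111000 → 1010010000011010111000001111010
Extract data bits at positions {3,5,6,7,9,10,11,12,13,14,15,17,18,19,20,21,22,23,24,25,26,27,28,29,30,31}: 10100001101111000001111010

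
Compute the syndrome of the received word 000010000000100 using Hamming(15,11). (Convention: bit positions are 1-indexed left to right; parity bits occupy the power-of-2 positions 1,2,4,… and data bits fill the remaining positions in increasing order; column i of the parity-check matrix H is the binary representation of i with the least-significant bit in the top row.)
Syndrome s = H · r^T (mod 2), r = 000010000000100:
  s[0] = (101010101010101)·(000010000000100) mod 2 = 0+0+0+0+1+0+0+0+0+0+0+0+1+0+0 mod 2 = 0
  s[1] = (011001100110011)·(000010000000100) mod 2 = 0+0+0+0+0+0+0+0+0+0+0+0+0+0+0 mod 2 = 0
  s[2] = (000111100001111)·(000010000000100) mod 2 = 0+0+0+0+1+0+0+0+0+0+0+0+1+0+0 mod 2 = 0
  s[3] = (000000011111111)·(000010000000100) mod 2 = 0+0+0+0+0+0+0+0+0+0+0+0+1+0+0 mod 2 = 1
Syndrome = 0001
Non-zero syndrome: error at position 8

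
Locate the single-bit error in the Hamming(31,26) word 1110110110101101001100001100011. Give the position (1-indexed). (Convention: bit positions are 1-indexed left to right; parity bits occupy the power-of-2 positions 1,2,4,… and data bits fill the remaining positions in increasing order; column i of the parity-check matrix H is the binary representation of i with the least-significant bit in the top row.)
Syndrome s = H · r^T (mod 2), r = 1110110110101101001100001100011:
  s[0] = (1010101010101010101010101010101)·(1110110110101101001100001100011) mod 2 = 1+0+1+0+1+0+0+0+1+0+1+0+1+0+0+0+0+0+1+0+0+0+0+0+1+0+0+0+0+0+1 mod 2 = 1
  s[1] = (0110011001100110011001100110011)·(1110110110101101001100001100011) mod 2 = 0+1+1+0+0+1+0+0+0+0+1+0+0+1+0+0+0+0+1+0+0+0+0+0+0+1+0+0+0+1+1 mod 2 = 1
  s[2] = (0001111000011110000111100001111)·(1110110110101101001100001100011) mod 2 = 0+0+0+0+1+1+0+0+0+0+0+0+1+1+0+0+0+0+0+1+0+0+0+0+0+0+0+0+0+1+1 mod 2 = 1
  s[3] = (0000000111111110000000011111111)·(1110110110101101001100001100011) mod 2 = 0+0+0+0+0+0+0+1+1+0+1+0+1+1+0+0+0+0+0+0+0+0+0+0+1+1+0+0+0+1+1 mod 2 = 1
  s[4] = (0000000000000001111111111111111)·(1110110110101101001100001100011) mod 2 = 0+0+0+0+0+0+0+0+0+0+0+0+0+0+0+1+0+0+1+1+0+0+0+0+1+1+0+0+0+1+1 mod 2 = 1
Syndrome = 11111
Column i of H is the binary representation of i, so the syndrome is the binary index of the flipped bit.
Read s = 11111 with s[0] as LSB: 1·2^0 + 1·2^1 + 1·2^2 + 1·2^3 + 1·2^4 = 31.
Error is at bit position 31.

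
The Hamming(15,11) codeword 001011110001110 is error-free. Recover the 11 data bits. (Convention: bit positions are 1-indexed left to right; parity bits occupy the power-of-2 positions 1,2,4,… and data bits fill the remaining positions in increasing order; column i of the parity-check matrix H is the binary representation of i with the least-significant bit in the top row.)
Parity bits occupy power-of-2 positions; data bits are at positions {3,5,6,7,9,10,11,12,13,14,15} (1-indexed).
Extract: c[3]=1 c[5]=1 c[6]=1 c[7]=1 c[9]=0 c[10]=0 c[11]=0 c[12]=1 c[13]=1 c[14]=1 c[15]=0
Data = 11110001110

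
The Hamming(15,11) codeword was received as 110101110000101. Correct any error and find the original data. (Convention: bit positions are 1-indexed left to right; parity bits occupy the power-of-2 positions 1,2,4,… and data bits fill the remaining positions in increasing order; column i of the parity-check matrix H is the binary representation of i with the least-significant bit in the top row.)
Syndrome s = H · r^T (mod 2), r = 110101110000101:
  s[0] = (101010101010101)·(110101110000101) mod 2 = 1+0+0+0+0+0+1+0+0+0+0+0+1+0+1 mod 2 = 0
  s[1] = (011001100110011)·(110101110000101) mod 2 = 0+1+0+0+0+1+1+0+0+0+0+0+0+0+1 mod 2 = 0
  s[2] = (000111100001111)·(110101110000101) mod 2 = 0+0+0+1+0+1+1+0+0+0+0+0+1+0+1 mod 2 = 1
  s[3] = (000000011111111)·(110101110000101) mod 2 = 0+0+0+0+0+0+0+1+0+0+0+0+1+0+1 mod 2 = 1
Syndrome = 0011
Column 12 of H equals this syndrome → error at bit 12 (1-indexed).
Flip bit 12: 110101110000101 → 110101110001101
Extract data bits at positions {3,5,6,7,9,10,11,12,13,14,15}: 00110001101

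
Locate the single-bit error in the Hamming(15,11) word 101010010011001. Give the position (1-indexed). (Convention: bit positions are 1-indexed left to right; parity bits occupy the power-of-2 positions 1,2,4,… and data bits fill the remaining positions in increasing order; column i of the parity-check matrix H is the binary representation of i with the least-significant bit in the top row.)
Syndrome s = H · r^T (mod 2), r = 101010010011001:
  s[0] = (101010101010101)·(101010010011001) mod 2 = 1+0+1+0+1+0+0+0+0+0+1+0+0+0+1 mod 2 = 1
  s[1] = (011001100110011)·(101010010011001) mod 2 = 0+0+1+0+0+0+0+0+0+0+1+0+0+0+1 mod 2 = 1
  s[2] = (000111100001111)·(101010010011001) mod 2 = 0+0+0+0+1+0+0+0+0+0+0+1+0+0+1 mod 2 = 1
  s[3] = (000000011111111)·(101010010011001) mod 2 = 0+0+0+0+0+0+0+1+0+0+1+1+0+0+1 mod 2 = 0
Syndrome = 1110
Column i of H is the binary representation of i, so the syndrome is the binary index of the flipped bit.
Read s = 1110 with s[0] as LSB: 1·2^0 + 1·2^1 + 1·2^2 + 0·2^3 = 7.
Error is at bit position 7.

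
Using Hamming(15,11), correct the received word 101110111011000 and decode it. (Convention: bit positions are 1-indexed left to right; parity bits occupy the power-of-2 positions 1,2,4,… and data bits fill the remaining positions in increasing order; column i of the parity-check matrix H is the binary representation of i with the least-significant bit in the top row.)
Syndrome s = H · r^T (mod 2), r = 101110111011000:
  s[0] = (101010101010101)·(101110111011000) mod 2 = 1+0+1+0+1+0+1+0+1+0+1+0+0+0+0 mod 2 = 0
  s[1] = (011001100110011)·(101110111011000) mod 2 = 0+0+1+0+0+0+1+0+0+0+1+0+0+0+0 mod 2 = 1
  s[2] = (000111100001111)·(101110111011000) mod 2 = 0+0+0+1+1+0+1+0+0+0+0+1+0+0+0 mod 2 = 0
  s[3] = (000000011111111)·(101110111011000) mod 2 = 0+0+0+0+0+0+0+1+1+0+1+1+0+0+0 mod 2 = 0
Syndrome = 0100
Column 2 of H equals this syndrome → error at bit 2 (1-indexed).
Flip bit 2: 101110111011000 → 111110111011000
Extract data bits at positions {3,5,6,7,9,10,11,12,13,14,15}: 11011011000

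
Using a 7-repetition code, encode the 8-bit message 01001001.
Repeat each bit 7× and concatenate:
0→0000000  1→1111111  0→0000000  0→0000000  1→1111111  0→0000000  0→0000000  1→1111111
Codeword = 00000001111111000000000000001111111000000000000001111111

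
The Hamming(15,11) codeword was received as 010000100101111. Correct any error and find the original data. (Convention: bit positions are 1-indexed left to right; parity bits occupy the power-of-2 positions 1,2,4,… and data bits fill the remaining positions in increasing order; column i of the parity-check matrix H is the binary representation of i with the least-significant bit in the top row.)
Syndrome s = H · r^T (mod 2), r = 010000100101111:
  s[0] = (101010101010101)·(010000100101111) mod 2 = 0+0+0+0+0+0+1+0+0+0+0+0+1+0+1 mod 2 = 1
  s[1] = (011001100110011)·(010000100101111) mod 2 = 0+1+0+0+0+0+1+0+0+1+0+0+0+1+1 mod 2 = 1
  s[2] = (000111100001111)·(010000100101111) mod 2 = 0+0+0+0+0+0+1+0+0+0+0+1+1+1+1 mod 2 = 1
  s[3] = (000000011111111)·(010000100101111) mod 2 = 0+0+0+0+0+0+0+0+0+1+0+1+1+1+1 mod 2 = 1
Syndrome = 1111
Column 15 of H equals this syndrome → error at bit 15 (1-indexed).
Flip bit 15: 010000100101111 → 010000100101110
Extract data bits at positions {3,5,6,7,9,10,11,12,13,14,15}: 00010101110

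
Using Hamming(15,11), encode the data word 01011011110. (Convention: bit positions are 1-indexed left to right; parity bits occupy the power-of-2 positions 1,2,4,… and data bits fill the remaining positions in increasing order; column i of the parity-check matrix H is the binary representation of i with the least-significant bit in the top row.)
Codeword c = d · G (mod 2), d = 01011011110:
  c[0] = d·G[:,0] = (01011011110)·(11011010101) mod 2 = 0+1+0+1+1+0+1+0+1+0+0 mod 2 = 1
  c[1] = d·G[:,1] = (01011011110)·(10110110011) mod 2 = 0+0+0+1+0+0+1+0+0+1+0 mod 2 = 1
  c[2] = d·G[:,2] = (01011011110)·(10000000000) mod 2 = 0+0+0+0+0+0+0+0+0+0+0 mod 2 = 0
  c[3] = d·G[:,3] = (01011011110)·(01110001111) mod 2 = 0+1+0+1+0+0+0+1+1+1+0 mod 2 = 1
  c[4] = d·G[:,4] = (01011011110)·(01000000000) mod 2 = 0+1+0+0+0+0+0+0+0+0+0 mod 2 = 1
  c[5] = d·G[:,5] = (01011011110)·(00100000000) mod 2 = 0+0+0+0+0+0+0+0+0+0+0 mod 2 = 0
  c[6] = d·G[:,6] = (01011011110)·(00010000000) mod 2 = 0+0+0+1+0+0+0+0+0+0+0 mod 2 = 1
  c[7] = d·G[:,7] = (01011011110)·(00001111111) mod 2 = 0+0+0+0+1+0+1+1+1+1+0 mod 2 = 1
  c[8] = d·G[:,8] = (01011011110)·(00001000000) mod 2 = 0+0+0+0+1+0+0+0+0+0+0 mod 2 = 1
  c[9] = d·G[:,9] = (01011011110)·(00000100000) mod 2 = 0+0+0+0+0+0+0+0+0+0+0 mod 2 = 0
  c[10] = d·G[:,10] = (01011011110)·(00000010000) mod 2 = 0+0+0+0+0+0+1+0+0+0+0 mod 2 = 1
  c[11] = d·G[:,11] = (01011011110)·(00000001000) mod 2 = 0+0+0+0+0+0+0+1+0+0+0 mod 2 = 1
  c[12] = d·G[:,12] = (01011011110)·(00000000100) mod 2 = 0+0+0+0+0+0+0+0+1+0+0 mod 2 = 1
  c[13] = d·G[:,13] = (01011011110)·(00000000010) mod 2 = 0+0+0+0+0+0+0+0+0+1+0 mod 2 = 1
  c[14] = d·G[:,14] = (01011011110)·(00000000001) mod 2 = 0+0+0+0+0+0+0+0+0+0+0 mod 2 = 0
Codeword = 110110111011110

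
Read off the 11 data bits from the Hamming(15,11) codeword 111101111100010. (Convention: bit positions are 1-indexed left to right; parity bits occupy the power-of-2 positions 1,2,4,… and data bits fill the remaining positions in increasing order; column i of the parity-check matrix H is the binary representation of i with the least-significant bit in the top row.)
Parity bits occupy power-of-2 positions; data bits are at positions {3,5,6,7,9,10,11,12,13,14,15} (1-indexed).
Extract: c[3]=1 c[5]=0 c[6]=1 c[7]=1 c[9]=1 c[10]=1 c[11]=0 c[12]=0 c[13]=0 c[14]=1 c[15]=0
Data = 10111100010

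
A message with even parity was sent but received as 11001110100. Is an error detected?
Sum of received bits: 1+1+0+0+1+1+1+0+1+0+0 = 6; 6 mod 2 = 0. Result is 0 → no error detected.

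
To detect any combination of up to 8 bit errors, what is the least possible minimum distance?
Detecting e errors requires d_min ≥ e + 1 = 8 + 1 = 9.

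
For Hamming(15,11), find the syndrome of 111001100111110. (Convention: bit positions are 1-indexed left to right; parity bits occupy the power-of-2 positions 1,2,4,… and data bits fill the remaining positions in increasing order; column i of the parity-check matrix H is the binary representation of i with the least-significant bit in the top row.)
Syndrome s = H · r^T (mod 2), r = 111001100111110:
  s[0] = (101010101010101)·(111001100111110) mod 2 = 1+0+1+0+0+0+1+0+0+0+1+0+1+0+0 mod 2 = 1
  s[1] = (011001100110011)·(111001100111110) mod 2 = 0+1+1+0+0+1+1+0+0+1+1+0+0+1+0 mod 2 = 1
  s[2] = (000111100001111)·(111001100111110) mod 2 = 0+0+0+0+0+1+1+0+0+0+0+1+1+1+0 mod 2 = 1
  s[3] = (000000011111111)·(111001100111110) mod 2 = 0+0+0+0+0+0+0+0+0+1+1+1+1+1+0 mod 2 = 1
Syndrome = 1111
Non-zero syndrome: error at position 15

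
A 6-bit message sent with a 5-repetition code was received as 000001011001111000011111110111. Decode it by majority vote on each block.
Split into 5-bit blocks and majority-vote each:
  block 1 = 00000: 0 ones, 5 zeros → 0
  block 2 = 10110: 3 ones, 2 zeros → 1
  block 3 = 01111: 4 ones, 1 zeros → 1
  block 4 = 00001: 1 ones, 4 zeros → 0
  block 5 = 11111: 5 ones, 0 zeros → 1
  block 6 = 10111: 4 ones, 1 zeros → 1
Decoded = 011011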